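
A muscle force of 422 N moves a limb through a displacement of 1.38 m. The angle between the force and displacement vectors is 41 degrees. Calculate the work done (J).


W = F * d * cos(theta)
theta = 41 deg = 0.7156 rad
cos(theta) = 0.7547
W = 422 * 1.38 * 0.7547
W = 439.5127


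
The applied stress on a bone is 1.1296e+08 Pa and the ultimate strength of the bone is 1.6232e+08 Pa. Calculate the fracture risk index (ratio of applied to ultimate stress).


FRI = applied / ultimate
FRI = 1.1296e+08 / 1.6232e+08
FRI = 0.6959


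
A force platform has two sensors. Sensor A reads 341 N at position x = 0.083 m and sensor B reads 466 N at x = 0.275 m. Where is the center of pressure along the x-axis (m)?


COP_x = (F1*x1 + F2*x2) / (F1 + F2)
COP_x = (341*0.083 + 466*0.275) / (341 + 466)
Numerator = 156.4530
Denominator = 807
COP_x = 0.1939


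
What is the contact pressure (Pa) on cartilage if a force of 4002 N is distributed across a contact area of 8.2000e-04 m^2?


P = F / A
P = 4002 / 8.2000e-04
P = 4.8805e+06


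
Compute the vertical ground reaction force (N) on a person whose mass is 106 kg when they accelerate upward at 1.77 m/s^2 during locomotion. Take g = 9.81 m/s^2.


GRF = m * (g + a)
GRF = 106 * (9.81 + 1.77)
GRF = 106 * 11.5800
GRF = 1227.4800


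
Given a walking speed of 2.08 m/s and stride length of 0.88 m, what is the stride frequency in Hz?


f = v / stride_length
f = 2.08 / 0.88
f = 2.3636


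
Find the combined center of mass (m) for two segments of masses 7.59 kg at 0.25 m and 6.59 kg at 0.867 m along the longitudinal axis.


COM = (m1*x1 + m2*x2) / (m1 + m2)
COM = (7.59*0.25 + 6.59*0.867) / (7.59 + 6.59)
Numerator = 7.6110
Denominator = 14.1800
COM = 0.5367


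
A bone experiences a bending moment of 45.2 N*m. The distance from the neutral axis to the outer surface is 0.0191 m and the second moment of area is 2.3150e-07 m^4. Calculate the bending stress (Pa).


sigma = M * c / I
sigma = 45.2 * 0.0191 / 2.3150e-07
M * c = 0.8633
sigma = 3.7292e+06


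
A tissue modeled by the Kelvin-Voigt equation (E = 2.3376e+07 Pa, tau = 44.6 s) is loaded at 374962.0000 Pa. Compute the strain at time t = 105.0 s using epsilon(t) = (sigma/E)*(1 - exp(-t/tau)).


epsilon(t) = (sigma/E) * (1 - exp(-t/tau))
sigma/E = 374962.0000 / 2.3376e+07 = 0.0160
exp(-t/tau) = exp(-105.0 / 44.6) = 0.0950
epsilon = 0.0160 * (1 - 0.0950)
epsilon = 0.0145


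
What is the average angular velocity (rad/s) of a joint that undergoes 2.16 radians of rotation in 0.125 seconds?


omega = delta_theta / delta_t
omega = 2.16 / 0.125
omega = 17.2800


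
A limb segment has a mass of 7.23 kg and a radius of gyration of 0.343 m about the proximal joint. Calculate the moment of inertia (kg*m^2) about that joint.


I = m * k^2
I = 7.23 * 0.343^2
k^2 = 0.1176
I = 0.8506


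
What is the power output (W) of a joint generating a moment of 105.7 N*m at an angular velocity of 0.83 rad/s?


P = M * omega
P = 105.7 * 0.83
P = 87.7310


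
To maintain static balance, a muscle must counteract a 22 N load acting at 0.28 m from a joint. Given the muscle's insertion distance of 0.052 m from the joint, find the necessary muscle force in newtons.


F_muscle = W * d_load / d_muscle
F_muscle = 22 * 0.28 / 0.052
Numerator = 6.1600
F_muscle = 118.4615


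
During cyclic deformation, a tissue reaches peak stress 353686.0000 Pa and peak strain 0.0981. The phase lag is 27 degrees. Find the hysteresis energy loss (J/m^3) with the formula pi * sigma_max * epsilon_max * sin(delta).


E_loss = pi * sigma_max * epsilon_max * sin(delta)
delta = 27 deg = 0.4712 rad
sin(delta) = 0.4540
E_loss = pi * 353686.0000 * 0.0981 * 0.4540
E_loss = 49486.1326


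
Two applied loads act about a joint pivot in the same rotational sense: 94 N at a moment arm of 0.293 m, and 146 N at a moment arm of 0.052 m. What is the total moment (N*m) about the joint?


M = F1 * d1 + F2 * d2
M = 94 * 0.293 + 146 * 0.052
M = 27.5420 + 7.5920
M = 35.1340


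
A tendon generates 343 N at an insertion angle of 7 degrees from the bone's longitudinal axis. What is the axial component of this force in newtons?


F_eff = F_tendon * cos(theta)
theta = 7 deg = 0.1222 rad
cos(theta) = 0.9925
F_eff = 343 * 0.9925
F_eff = 340.4433


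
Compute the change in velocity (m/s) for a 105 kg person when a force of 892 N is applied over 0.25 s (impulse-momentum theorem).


J = F * dt = 892 * 0.25 = 223.0000 N*s
delta_v = J / m
delta_v = 223.0000 / 105
delta_v = 2.1238


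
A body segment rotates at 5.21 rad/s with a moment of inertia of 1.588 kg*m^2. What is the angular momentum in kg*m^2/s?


L = I * omega
L = 1.588 * 5.21
L = 8.2735


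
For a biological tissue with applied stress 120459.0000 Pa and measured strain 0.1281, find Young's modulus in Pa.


E = stress / strain
E = 120459.0000 / 0.1281
E = 940351.2881


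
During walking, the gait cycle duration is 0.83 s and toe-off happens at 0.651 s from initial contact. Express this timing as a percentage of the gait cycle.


pct = (event_time / cycle_time) * 100
pct = (0.651 / 0.83) * 100
ratio = 0.7843
pct = 78.4337


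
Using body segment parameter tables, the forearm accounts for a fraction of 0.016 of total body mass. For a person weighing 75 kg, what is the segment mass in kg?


m_segment = body_mass * fraction
m_segment = 75 * 0.016
m_segment = 1.2000


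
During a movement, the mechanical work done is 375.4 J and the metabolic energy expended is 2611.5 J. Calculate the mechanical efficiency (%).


eta = (W_mech / E_meta) * 100
eta = (375.4 / 2611.5) * 100
ratio = 0.1437
eta = 14.3749


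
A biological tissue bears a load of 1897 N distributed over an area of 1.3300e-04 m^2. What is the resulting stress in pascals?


stress = F / A
stress = 1897 / 1.3300e-04
stress = 1.4263e+07


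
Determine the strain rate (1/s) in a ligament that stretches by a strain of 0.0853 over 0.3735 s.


strain_rate = delta_strain / delta_t
strain_rate = 0.0853 / 0.3735
strain_rate = 0.2284


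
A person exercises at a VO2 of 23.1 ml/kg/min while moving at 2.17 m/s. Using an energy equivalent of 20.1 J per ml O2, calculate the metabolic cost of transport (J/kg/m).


Power per kg = VO2 * 20.1 / 60
Power per kg = 23.1 * 20.1 / 60 = 7.7385 W/kg
Cost = power_per_kg / speed
Cost = 7.7385 / 2.17
Cost = 3.5661


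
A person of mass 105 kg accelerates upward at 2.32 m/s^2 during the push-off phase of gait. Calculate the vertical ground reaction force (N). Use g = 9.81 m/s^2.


GRF = m * (g + a)
GRF = 105 * (9.81 + 2.32)
GRF = 105 * 12.1300
GRF = 1273.6500


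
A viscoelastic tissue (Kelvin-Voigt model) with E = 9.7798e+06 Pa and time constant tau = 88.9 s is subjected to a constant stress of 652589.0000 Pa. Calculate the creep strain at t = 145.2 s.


epsilon(t) = (sigma/E) * (1 - exp(-t/tau))
sigma/E = 652589.0000 / 9.7798e+06 = 0.0667
exp(-t/tau) = exp(-145.2 / 88.9) = 0.1953
epsilon = 0.0667 * (1 - 0.1953)
epsilon = 0.0537


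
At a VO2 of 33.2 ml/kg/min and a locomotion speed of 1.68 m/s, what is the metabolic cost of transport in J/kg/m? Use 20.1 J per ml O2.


Power per kg = VO2 * 20.1 / 60
Power per kg = 33.2 * 20.1 / 60 = 11.1220 W/kg
Cost = power_per_kg / speed
Cost = 11.1220 / 1.68
Cost = 6.6202


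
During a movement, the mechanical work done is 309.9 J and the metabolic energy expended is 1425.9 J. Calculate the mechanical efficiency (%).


eta = (W_mech / E_meta) * 100
eta = (309.9 / 1425.9) * 100
ratio = 0.2173
eta = 21.7336


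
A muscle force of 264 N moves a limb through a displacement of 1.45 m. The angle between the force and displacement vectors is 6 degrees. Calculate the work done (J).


W = F * d * cos(theta)
theta = 6 deg = 0.1047 rad
cos(theta) = 0.9945
W = 264 * 1.45 * 0.9945
W = 380.7030


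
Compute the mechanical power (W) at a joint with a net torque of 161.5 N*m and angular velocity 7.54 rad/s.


P = M * omega
P = 161.5 * 7.54
P = 1217.7100


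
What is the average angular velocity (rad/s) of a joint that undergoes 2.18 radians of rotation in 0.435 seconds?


omega = delta_theta / delta_t
omega = 2.18 / 0.435
omega = 5.0115


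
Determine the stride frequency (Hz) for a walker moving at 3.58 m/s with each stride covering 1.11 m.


f = v / stride_length
f = 3.58 / 1.11
f = 3.2252


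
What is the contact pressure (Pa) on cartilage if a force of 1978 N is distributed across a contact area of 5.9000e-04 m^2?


P = F / A
P = 1978 / 5.9000e-04
P = 3.3525e+06


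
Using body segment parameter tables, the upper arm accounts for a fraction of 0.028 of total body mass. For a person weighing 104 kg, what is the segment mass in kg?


m_segment = body_mass * fraction
m_segment = 104 * 0.028
m_segment = 2.9120


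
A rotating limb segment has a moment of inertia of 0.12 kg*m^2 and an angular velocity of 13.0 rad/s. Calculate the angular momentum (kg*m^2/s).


L = I * omega
L = 0.12 * 13.0
L = 1.5600


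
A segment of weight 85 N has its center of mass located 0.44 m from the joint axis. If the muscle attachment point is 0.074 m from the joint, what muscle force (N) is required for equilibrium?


F_muscle = W * d_load / d_muscle
F_muscle = 85 * 0.44 / 0.074
Numerator = 37.4000
F_muscle = 505.4054


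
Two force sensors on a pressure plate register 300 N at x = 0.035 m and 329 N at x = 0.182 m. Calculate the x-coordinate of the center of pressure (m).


COP_x = (F1*x1 + F2*x2) / (F1 + F2)
COP_x = (300*0.035 + 329*0.182) / (300 + 329)
Numerator = 70.3780
Denominator = 629
COP_x = 0.1119


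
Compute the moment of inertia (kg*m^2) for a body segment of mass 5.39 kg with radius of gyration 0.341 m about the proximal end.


I = m * k^2
I = 5.39 * 0.341^2
k^2 = 0.1163
I = 0.6268


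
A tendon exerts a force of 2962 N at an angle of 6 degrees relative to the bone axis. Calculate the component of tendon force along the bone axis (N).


F_eff = F_tendon * cos(theta)
theta = 6 deg = 0.1047 rad
cos(theta) = 0.9945
F_eff = 2962 * 0.9945
F_eff = 2945.7739


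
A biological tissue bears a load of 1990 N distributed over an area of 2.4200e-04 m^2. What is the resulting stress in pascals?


stress = F / A
stress = 1990 / 2.4200e-04
stress = 8.2231e+06


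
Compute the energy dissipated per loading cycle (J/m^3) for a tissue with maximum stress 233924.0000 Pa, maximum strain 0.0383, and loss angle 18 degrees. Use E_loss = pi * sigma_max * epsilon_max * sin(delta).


E_loss = pi * sigma_max * epsilon_max * sin(delta)
delta = 18 deg = 0.3142 rad
sin(delta) = 0.3090
E_loss = pi * 233924.0000 * 0.0383 * 0.3090
E_loss = 8697.7274


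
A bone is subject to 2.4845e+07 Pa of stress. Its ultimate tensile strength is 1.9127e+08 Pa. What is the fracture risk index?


FRI = applied / ultimate
FRI = 2.4845e+07 / 1.9127e+08
FRI = 0.1299


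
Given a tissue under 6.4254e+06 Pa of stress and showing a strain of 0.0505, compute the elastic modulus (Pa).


E = stress / strain
E = 6.4254e+06 / 0.0505
E = 1.2724e+08


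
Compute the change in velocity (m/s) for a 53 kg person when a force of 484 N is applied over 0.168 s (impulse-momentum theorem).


J = F * dt = 484 * 0.168 = 81.3120 N*s
delta_v = J / m
delta_v = 81.3120 / 53
delta_v = 1.5342


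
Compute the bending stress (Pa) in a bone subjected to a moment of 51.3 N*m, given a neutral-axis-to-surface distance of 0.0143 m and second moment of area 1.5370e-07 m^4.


sigma = M * c / I
sigma = 51.3 * 0.0143 / 1.5370e-07
M * c = 0.7336
sigma = 4.7729e+06


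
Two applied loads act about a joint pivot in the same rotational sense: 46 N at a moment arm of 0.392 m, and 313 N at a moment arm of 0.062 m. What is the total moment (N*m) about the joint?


M = F1 * d1 + F2 * d2
M = 46 * 0.392 + 313 * 0.062
M = 18.0320 + 19.4060
M = 37.4380


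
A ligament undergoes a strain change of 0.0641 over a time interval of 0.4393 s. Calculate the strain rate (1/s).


strain_rate = delta_strain / delta_t
strain_rate = 0.0641 / 0.4393
strain_rate = 0.1459


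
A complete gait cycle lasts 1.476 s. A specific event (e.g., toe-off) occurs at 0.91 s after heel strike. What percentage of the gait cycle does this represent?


pct = (event_time / cycle_time) * 100
pct = (0.91 / 1.476) * 100
ratio = 0.6165
pct = 61.6531


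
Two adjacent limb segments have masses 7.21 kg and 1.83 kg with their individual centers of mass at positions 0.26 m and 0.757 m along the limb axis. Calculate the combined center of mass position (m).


COM = (m1*x1 + m2*x2) / (m1 + m2)
COM = (7.21*0.26 + 1.83*0.757) / (7.21 + 1.83)
Numerator = 3.2599
Denominator = 9.0400
COM = 0.3606


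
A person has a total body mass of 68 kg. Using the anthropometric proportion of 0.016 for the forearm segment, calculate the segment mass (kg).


m_segment = body_mass * fraction
m_segment = 68 * 0.016
m_segment = 1.0880


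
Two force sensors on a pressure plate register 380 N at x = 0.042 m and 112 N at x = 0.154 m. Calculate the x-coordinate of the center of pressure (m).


COP_x = (F1*x1 + F2*x2) / (F1 + F2)
COP_x = (380*0.042 + 112*0.154) / (380 + 112)
Numerator = 33.2080
Denominator = 492
COP_x = 0.0675


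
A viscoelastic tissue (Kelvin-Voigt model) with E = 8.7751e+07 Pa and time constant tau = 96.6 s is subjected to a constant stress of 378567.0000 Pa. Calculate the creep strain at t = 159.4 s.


epsilon(t) = (sigma/E) * (1 - exp(-t/tau))
sigma/E = 378567.0000 / 8.7751e+07 = 0.0043
exp(-t/tau) = exp(-159.4 / 96.6) = 0.1920
epsilon = 0.0043 * (1 - 0.1920)
epsilon = 0.0035


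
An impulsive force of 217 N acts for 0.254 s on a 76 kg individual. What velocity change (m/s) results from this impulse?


J = F * dt = 217 * 0.254 = 55.1180 N*s
delta_v = J / m
delta_v = 55.1180 / 76
delta_v = 0.7252


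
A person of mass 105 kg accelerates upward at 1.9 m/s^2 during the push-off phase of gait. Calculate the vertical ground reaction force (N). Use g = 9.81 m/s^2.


GRF = m * (g + a)
GRF = 105 * (9.81 + 1.9)
GRF = 105 * 11.7100
GRF = 1229.5500


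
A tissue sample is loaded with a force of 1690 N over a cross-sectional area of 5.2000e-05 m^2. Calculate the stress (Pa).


stress = F / A
stress = 1690 / 5.2000e-05
stress = 3.2500e+07


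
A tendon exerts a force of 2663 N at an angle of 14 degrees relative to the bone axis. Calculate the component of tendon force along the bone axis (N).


F_eff = F_tendon * cos(theta)
theta = 14 deg = 0.2443 rad
cos(theta) = 0.9703
F_eff = 2663 * 0.9703
F_eff = 2583.8975


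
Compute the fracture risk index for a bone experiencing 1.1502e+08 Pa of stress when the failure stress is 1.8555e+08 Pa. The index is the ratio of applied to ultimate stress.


FRI = applied / ultimate
FRI = 1.1502e+08 / 1.8555e+08
FRI = 0.6199


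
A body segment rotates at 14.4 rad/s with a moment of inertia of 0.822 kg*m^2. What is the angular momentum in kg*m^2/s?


L = I * omega
L = 0.822 * 14.4
L = 11.8368


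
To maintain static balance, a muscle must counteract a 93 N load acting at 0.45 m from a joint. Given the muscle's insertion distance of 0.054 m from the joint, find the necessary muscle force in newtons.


F_muscle = W * d_load / d_muscle
F_muscle = 93 * 0.45 / 0.054
Numerator = 41.8500
F_muscle = 775.0000


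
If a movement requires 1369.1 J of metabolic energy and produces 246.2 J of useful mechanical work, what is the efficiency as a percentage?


eta = (W_mech / E_meta) * 100
eta = (246.2 / 1369.1) * 100
ratio = 0.1798
eta = 17.9826


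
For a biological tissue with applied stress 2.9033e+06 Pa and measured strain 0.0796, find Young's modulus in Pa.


E = stress / strain
E = 2.9033e+06 / 0.0796
E = 3.6474e+07


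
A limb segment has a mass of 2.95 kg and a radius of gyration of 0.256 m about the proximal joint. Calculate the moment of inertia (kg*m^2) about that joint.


I = m * k^2
I = 2.95 * 0.256^2
k^2 = 0.0655
I = 0.1933


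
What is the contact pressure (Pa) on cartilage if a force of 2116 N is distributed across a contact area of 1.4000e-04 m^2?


P = F / A
P = 2116 / 1.4000e-04
P = 1.5114e+07


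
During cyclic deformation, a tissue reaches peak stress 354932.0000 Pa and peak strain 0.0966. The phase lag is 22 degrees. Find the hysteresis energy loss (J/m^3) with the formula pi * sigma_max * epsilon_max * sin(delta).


E_loss = pi * sigma_max * epsilon_max * sin(delta)
delta = 22 deg = 0.3840 rad
sin(delta) = 0.3746
E_loss = pi * 354932.0000 * 0.0966 * 0.3746
E_loss = 40350.3747


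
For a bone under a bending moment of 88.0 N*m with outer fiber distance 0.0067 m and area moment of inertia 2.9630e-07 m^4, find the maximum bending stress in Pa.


sigma = M * c / I
sigma = 88.0 * 0.0067 / 2.9630e-07
M * c = 0.5896
sigma = 1.9899e+06


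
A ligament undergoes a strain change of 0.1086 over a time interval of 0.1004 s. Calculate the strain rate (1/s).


strain_rate = delta_strain / delta_t
strain_rate = 0.1086 / 0.1004
strain_rate = 1.0817


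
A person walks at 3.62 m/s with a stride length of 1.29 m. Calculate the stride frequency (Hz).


f = v / stride_length
f = 3.62 / 1.29
f = 2.8062


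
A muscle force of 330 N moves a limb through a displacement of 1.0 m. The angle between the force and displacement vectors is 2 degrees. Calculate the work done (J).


W = F * d * cos(theta)
theta = 2 deg = 0.0349 rad
cos(theta) = 0.9994
W = 330 * 1.0 * 0.9994
W = 329.7990


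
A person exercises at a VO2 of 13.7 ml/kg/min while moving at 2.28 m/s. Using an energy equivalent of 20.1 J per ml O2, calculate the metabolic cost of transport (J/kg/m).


Power per kg = VO2 * 20.1 / 60
Power per kg = 13.7 * 20.1 / 60 = 4.5895 W/kg
Cost = power_per_kg / speed
Cost = 4.5895 / 2.28
Cost = 2.0129


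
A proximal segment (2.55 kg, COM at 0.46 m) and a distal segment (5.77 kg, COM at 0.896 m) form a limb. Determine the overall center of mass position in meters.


COM = (m1*x1 + m2*x2) / (m1 + m2)
COM = (2.55*0.46 + 5.77*0.896) / (2.55 + 5.77)
Numerator = 6.3429
Denominator = 8.3200
COM = 0.7624


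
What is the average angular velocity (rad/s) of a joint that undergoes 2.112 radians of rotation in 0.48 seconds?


omega = delta_theta / delta_t
omega = 2.112 / 0.48
omega = 4.4000


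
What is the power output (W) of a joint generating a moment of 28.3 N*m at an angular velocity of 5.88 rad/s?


P = M * omega
P = 28.3 * 5.88
P = 166.4040


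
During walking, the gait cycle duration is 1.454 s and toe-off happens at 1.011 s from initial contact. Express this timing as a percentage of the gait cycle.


pct = (event_time / cycle_time) * 100
pct = (1.011 / 1.454) * 100
ratio = 0.6953
pct = 69.5323


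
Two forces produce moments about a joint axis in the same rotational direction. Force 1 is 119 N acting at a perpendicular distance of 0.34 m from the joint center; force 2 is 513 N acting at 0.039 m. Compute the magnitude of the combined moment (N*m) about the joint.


M = F1 * d1 + F2 * d2
M = 119 * 0.34 + 513 * 0.039
M = 40.4600 + 20.0070
M = 60.4670


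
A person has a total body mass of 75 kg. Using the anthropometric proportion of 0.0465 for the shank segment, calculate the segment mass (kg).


m_segment = body_mass * fraction
m_segment = 75 * 0.0465
m_segment = 3.4875


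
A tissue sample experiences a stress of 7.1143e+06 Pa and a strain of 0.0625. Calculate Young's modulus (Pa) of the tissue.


E = stress / strain
E = 7.1143e+06 / 0.0625
E = 1.1383e+08


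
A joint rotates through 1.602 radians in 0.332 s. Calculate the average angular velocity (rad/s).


omega = delta_theta / delta_t
omega = 1.602 / 0.332
omega = 4.8253


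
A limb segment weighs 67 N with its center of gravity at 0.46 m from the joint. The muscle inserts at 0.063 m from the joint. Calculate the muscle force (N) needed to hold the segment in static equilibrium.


F_muscle = W * d_load / d_muscle
F_muscle = 67 * 0.46 / 0.063
Numerator = 30.8200
F_muscle = 489.2063


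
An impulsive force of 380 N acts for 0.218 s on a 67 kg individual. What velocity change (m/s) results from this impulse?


J = F * dt = 380 * 0.218 = 82.8400 N*s
delta_v = J / m
delta_v = 82.8400 / 67
delta_v = 1.2364


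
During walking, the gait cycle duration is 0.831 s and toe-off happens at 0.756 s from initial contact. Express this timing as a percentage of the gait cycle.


pct = (event_time / cycle_time) * 100
pct = (0.756 / 0.831) * 100
ratio = 0.9097
pct = 90.9747


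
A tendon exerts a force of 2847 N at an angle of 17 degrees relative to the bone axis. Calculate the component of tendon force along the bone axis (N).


F_eff = F_tendon * cos(theta)
theta = 17 deg = 0.2967 rad
cos(theta) = 0.9563
F_eff = 2847 * 0.9563
F_eff = 2722.5996


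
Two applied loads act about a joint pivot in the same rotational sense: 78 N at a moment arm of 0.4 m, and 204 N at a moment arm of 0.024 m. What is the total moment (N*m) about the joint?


M = F1 * d1 + F2 * d2
M = 78 * 0.4 + 204 * 0.024
M = 31.2000 + 4.8960
M = 36.0960


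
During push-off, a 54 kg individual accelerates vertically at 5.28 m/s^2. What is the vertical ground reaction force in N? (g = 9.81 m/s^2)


GRF = m * (g + a)
GRF = 54 * (9.81 + 5.28)
GRF = 54 * 15.0900
GRF = 814.8600


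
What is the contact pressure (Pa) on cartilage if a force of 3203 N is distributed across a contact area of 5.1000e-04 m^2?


P = F / A
P = 3203 / 5.1000e-04
P = 6.2804e+06


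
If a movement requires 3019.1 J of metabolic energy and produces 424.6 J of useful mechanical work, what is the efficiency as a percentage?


eta = (W_mech / E_meta) * 100
eta = (424.6 / 3019.1) * 100
ratio = 0.1406
eta = 14.0638


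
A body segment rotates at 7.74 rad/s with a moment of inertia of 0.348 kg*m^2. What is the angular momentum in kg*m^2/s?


L = I * omega
L = 0.348 * 7.74
L = 2.6935


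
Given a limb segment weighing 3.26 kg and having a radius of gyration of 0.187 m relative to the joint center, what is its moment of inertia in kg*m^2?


I = m * k^2
I = 3.26 * 0.187^2
k^2 = 0.0350
I = 0.1140


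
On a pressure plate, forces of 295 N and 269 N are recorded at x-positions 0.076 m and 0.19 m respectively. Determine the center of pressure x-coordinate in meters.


COP_x = (F1*x1 + F2*x2) / (F1 + F2)
COP_x = (295*0.076 + 269*0.19) / (295 + 269)
Numerator = 73.5300
Denominator = 564
COP_x = 0.1304


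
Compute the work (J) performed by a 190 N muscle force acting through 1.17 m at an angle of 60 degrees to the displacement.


W = F * d * cos(theta)
theta = 60 deg = 1.0472 rad
cos(theta) = 0.5000
W = 190 * 1.17 * 0.5000
W = 111.1500


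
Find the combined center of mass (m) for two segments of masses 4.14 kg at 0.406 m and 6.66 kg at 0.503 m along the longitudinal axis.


COM = (m1*x1 + m2*x2) / (m1 + m2)
COM = (4.14*0.406 + 6.66*0.503) / (4.14 + 6.66)
Numerator = 5.0308
Denominator = 10.8000
COM = 0.4658


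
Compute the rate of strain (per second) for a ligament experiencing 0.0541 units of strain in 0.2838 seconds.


strain_rate = delta_strain / delta_t
strain_rate = 0.0541 / 0.2838
strain_rate = 0.1906


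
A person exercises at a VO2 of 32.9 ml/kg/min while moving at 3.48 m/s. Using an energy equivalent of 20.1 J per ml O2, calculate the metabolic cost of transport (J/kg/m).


Power per kg = VO2 * 20.1 / 60
Power per kg = 32.9 * 20.1 / 60 = 11.0215 W/kg
Cost = power_per_kg / speed
Cost = 11.0215 / 3.48
Cost = 3.1671


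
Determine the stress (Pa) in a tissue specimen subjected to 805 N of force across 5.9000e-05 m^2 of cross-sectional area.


stress = F / A
stress = 805 / 5.9000e-05
stress = 1.3644e+07


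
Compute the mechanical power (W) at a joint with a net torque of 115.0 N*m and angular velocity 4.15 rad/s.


P = M * omega
P = 115.0 * 4.15
P = 477.2500


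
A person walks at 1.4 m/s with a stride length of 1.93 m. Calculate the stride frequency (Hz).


f = v / stride_length
f = 1.4 / 1.93
f = 0.7254


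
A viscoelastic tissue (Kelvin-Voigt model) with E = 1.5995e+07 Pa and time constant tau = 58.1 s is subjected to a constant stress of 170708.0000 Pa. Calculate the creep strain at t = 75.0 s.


epsilon(t) = (sigma/E) * (1 - exp(-t/tau))
sigma/E = 170708.0000 / 1.5995e+07 = 0.0107
exp(-t/tau) = exp(-75.0 / 58.1) = 0.2750
epsilon = 0.0107 * (1 - 0.2750)
epsilon = 0.0077


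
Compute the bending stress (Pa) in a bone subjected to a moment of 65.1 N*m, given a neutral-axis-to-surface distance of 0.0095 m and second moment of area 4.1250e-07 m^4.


sigma = M * c / I
sigma = 65.1 * 0.0095 / 4.1250e-07
M * c = 0.6184
sigma = 1.4993e+06


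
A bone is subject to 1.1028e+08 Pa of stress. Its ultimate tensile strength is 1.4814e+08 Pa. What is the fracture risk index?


FRI = applied / ultimate
FRI = 1.1028e+08 / 1.4814e+08
FRI = 0.7444


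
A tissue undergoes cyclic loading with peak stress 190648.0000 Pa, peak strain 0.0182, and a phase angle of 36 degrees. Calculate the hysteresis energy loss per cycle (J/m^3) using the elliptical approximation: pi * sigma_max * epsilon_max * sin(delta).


E_loss = pi * sigma_max * epsilon_max * sin(delta)
delta = 36 deg = 0.6283 rad
sin(delta) = 0.5878
E_loss = pi * 190648.0000 * 0.0182 * 0.5878
E_loss = 6407.2578


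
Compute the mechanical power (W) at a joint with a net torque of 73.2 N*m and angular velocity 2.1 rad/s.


P = M * omega
P = 73.2 * 2.1
P = 153.7200


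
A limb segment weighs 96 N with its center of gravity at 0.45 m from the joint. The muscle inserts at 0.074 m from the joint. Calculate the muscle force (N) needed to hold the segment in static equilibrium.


F_muscle = W * d_load / d_muscle
F_muscle = 96 * 0.45 / 0.074
Numerator = 43.2000
F_muscle = 583.7838


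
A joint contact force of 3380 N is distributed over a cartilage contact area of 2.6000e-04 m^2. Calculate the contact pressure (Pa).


P = F / A
P = 3380 / 2.6000e-04
P = 1.3000e+07


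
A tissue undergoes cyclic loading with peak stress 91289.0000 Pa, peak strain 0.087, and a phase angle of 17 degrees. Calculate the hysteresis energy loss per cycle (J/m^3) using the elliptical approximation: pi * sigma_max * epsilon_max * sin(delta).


E_loss = pi * sigma_max * epsilon_max * sin(delta)
delta = 17 deg = 0.2967 rad
sin(delta) = 0.2924
E_loss = pi * 91289.0000 * 0.087 * 0.2924
E_loss = 7294.9600


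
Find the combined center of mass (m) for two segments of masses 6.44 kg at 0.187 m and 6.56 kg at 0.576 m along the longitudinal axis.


COM = (m1*x1 + m2*x2) / (m1 + m2)
COM = (6.44*0.187 + 6.56*0.576) / (6.44 + 6.56)
Numerator = 4.9828
Denominator = 13.0000
COM = 0.3833


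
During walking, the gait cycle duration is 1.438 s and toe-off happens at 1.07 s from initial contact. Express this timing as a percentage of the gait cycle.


pct = (event_time / cycle_time) * 100
pct = (1.07 / 1.438) * 100
ratio = 0.7441
pct = 74.4089


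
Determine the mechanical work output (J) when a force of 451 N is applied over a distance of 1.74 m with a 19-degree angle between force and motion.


W = F * d * cos(theta)
theta = 19 deg = 0.3316 rad
cos(theta) = 0.9455
W = 451 * 1.74 * 0.9455
W = 741.9862


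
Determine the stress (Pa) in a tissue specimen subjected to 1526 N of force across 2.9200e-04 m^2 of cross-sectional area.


stress = F / A
stress = 1526 / 2.9200e-04
stress = 5.2260e+06


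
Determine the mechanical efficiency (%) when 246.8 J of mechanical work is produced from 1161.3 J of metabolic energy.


eta = (W_mech / E_meta) * 100
eta = (246.8 / 1161.3) * 100
ratio = 0.2125
eta = 21.2520


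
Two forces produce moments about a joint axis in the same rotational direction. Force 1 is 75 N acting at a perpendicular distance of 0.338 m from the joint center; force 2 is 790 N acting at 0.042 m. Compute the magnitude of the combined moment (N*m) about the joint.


M = F1 * d1 + F2 * d2
M = 75 * 0.338 + 790 * 0.042
M = 25.3500 + 33.1800
M = 58.5300


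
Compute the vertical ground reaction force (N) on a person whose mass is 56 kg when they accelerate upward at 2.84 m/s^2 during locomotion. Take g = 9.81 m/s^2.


GRF = m * (g + a)
GRF = 56 * (9.81 + 2.84)
GRF = 56 * 12.6500
GRF = 708.4000


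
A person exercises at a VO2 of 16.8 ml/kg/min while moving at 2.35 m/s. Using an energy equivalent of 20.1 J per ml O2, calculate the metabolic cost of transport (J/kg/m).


Power per kg = VO2 * 20.1 / 60
Power per kg = 16.8 * 20.1 / 60 = 5.6280 W/kg
Cost = power_per_kg / speed
Cost = 5.6280 / 2.35
Cost = 2.3949


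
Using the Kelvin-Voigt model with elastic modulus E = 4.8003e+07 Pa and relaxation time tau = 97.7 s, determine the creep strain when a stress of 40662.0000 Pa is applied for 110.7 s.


epsilon(t) = (sigma/E) * (1 - exp(-t/tau))
sigma/E = 40662.0000 / 4.8003e+07 = 8.4707e-04
exp(-t/tau) = exp(-110.7 / 97.7) = 0.3220
epsilon = 8.4707e-04 * (1 - 0.3220)
epsilon = 5.7428e-04


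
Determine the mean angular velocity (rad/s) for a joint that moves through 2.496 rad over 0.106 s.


omega = delta_theta / delta_t
omega = 2.496 / 0.106
omega = 23.5472


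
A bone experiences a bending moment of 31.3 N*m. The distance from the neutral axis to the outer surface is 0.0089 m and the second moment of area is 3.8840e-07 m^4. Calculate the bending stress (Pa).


sigma = M * c / I
sigma = 31.3 * 0.0089 / 3.8840e-07
M * c = 0.2786
sigma = 717224.5108


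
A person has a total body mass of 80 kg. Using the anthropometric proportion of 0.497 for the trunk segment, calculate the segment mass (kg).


m_segment = body_mass * fraction
m_segment = 80 * 0.497
m_segment = 39.7600


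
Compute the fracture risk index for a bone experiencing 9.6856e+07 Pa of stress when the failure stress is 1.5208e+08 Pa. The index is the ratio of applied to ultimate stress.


FRI = applied / ultimate
FRI = 9.6856e+07 / 1.5208e+08
FRI = 0.6369


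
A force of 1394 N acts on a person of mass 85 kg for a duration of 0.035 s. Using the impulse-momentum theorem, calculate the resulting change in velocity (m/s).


J = F * dt = 1394 * 0.035 = 48.7900 N*s
delta_v = J / m
delta_v = 48.7900 / 85
delta_v = 0.5740


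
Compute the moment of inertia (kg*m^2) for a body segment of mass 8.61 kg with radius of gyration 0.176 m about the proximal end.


I = m * k^2
I = 8.61 * 0.176^2
k^2 = 0.0310
I = 0.2667


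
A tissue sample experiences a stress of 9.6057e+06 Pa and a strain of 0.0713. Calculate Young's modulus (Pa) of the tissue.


E = stress / strain
E = 9.6057e+06 / 0.0713
E = 1.3472e+08


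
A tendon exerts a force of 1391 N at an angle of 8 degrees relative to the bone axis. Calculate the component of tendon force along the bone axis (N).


F_eff = F_tendon * cos(theta)
theta = 8 deg = 0.1396 rad
cos(theta) = 0.9903
F_eff = 1391 * 0.9903
F_eff = 1377.4629


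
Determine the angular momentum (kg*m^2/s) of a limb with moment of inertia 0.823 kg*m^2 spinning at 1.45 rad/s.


L = I * omega
L = 0.823 * 1.45
L = 1.1933


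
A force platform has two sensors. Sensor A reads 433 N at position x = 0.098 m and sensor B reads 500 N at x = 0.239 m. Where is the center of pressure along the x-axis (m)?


COP_x = (F1*x1 + F2*x2) / (F1 + F2)
COP_x = (433*0.098 + 500*0.239) / (433 + 500)
Numerator = 161.9340
Denominator = 933
COP_x = 0.1736


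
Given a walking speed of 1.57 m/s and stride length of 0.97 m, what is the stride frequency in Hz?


f = v / stride_length
f = 1.57 / 0.97
f = 1.6186


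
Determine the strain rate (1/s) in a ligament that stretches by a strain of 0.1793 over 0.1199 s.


strain_rate = delta_strain / delta_t
strain_rate = 0.1793 / 0.1199
strain_rate = 1.4954


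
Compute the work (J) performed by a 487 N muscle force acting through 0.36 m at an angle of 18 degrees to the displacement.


W = F * d * cos(theta)
theta = 18 deg = 0.3142 rad
cos(theta) = 0.9511
W = 487 * 0.36 * 0.9511
W = 166.7392


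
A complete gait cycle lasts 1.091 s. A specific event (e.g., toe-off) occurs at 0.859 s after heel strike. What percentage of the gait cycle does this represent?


pct = (event_time / cycle_time) * 100
pct = (0.859 / 1.091) * 100
ratio = 0.7874
pct = 78.7351


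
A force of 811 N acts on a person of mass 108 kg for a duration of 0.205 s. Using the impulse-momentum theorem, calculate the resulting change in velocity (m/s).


J = F * dt = 811 * 0.205 = 166.2550 N*s
delta_v = J / m
delta_v = 166.2550 / 108
delta_v = 1.5394


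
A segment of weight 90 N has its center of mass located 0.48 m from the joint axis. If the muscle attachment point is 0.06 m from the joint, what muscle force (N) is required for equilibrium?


F_muscle = W * d_load / d_muscle
F_muscle = 90 * 0.48 / 0.06
Numerator = 43.2000
F_muscle = 720.0000


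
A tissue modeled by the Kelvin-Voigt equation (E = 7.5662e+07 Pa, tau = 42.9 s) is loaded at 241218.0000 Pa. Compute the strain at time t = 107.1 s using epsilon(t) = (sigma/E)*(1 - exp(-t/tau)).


epsilon(t) = (sigma/E) * (1 - exp(-t/tau))
sigma/E = 241218.0000 / 7.5662e+07 = 0.0032
exp(-t/tau) = exp(-107.1 / 42.9) = 0.0824
epsilon = 0.0032 * (1 - 0.0824)
epsilon = 0.0029


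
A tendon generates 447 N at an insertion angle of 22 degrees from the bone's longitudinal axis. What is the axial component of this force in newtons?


F_eff = F_tendon * cos(theta)
theta = 22 deg = 0.3840 rad
cos(theta) = 0.9272
F_eff = 447 * 0.9272
F_eff = 414.4512


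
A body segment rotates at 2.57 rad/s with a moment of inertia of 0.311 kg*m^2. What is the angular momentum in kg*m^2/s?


L = I * omega
L = 0.311 * 2.57
L = 0.7993


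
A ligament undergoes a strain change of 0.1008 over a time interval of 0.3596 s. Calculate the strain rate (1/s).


strain_rate = delta_strain / delta_t
strain_rate = 0.1008 / 0.3596
strain_rate = 0.2803


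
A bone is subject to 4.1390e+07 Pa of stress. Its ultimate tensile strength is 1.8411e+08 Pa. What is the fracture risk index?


FRI = applied / ultimate
FRI = 4.1390e+07 / 1.8411e+08
FRI = 0.2248


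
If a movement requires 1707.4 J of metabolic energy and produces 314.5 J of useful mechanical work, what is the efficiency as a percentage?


eta = (W_mech / E_meta) * 100
eta = (314.5 / 1707.4) * 100
ratio = 0.1842
eta = 18.4198


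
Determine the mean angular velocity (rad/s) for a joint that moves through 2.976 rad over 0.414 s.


omega = delta_theta / delta_t
omega = 2.976 / 0.414
omega = 7.1884


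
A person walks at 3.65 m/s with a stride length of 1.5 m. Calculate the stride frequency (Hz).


f = v / stride_length
f = 3.65 / 1.5
f = 2.4333


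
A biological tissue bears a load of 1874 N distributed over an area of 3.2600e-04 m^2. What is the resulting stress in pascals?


stress = F / A
stress = 1874 / 3.2600e-04
stress = 5.7485e+06


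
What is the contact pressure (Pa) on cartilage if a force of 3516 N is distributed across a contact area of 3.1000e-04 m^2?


P = F / A
P = 3516 / 3.1000e-04
P = 1.1342e+07


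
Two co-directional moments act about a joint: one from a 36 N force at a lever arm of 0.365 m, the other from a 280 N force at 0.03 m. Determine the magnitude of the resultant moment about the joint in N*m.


M = F1 * d1 + F2 * d2
M = 36 * 0.365 + 280 * 0.03
M = 13.1400 + 8.4000
M = 21.5400


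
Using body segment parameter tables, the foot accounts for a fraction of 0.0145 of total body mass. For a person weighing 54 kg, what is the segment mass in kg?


m_segment = body_mass * fraction
m_segment = 54 * 0.0145
m_segment = 0.7830


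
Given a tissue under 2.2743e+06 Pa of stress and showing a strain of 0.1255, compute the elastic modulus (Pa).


E = stress / strain
E = 2.2743e+06 / 0.1255
E = 1.8122e+07


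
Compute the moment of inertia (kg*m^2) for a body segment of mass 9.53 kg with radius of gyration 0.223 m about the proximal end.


I = m * k^2
I = 9.53 * 0.223^2
k^2 = 0.0497
I = 0.4739


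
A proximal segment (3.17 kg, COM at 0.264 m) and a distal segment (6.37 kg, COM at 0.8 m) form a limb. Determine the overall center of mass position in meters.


COM = (m1*x1 + m2*x2) / (m1 + m2)
COM = (3.17*0.264 + 6.37*0.8) / (3.17 + 6.37)
Numerator = 5.9329
Denominator = 9.5400
COM = 0.6219


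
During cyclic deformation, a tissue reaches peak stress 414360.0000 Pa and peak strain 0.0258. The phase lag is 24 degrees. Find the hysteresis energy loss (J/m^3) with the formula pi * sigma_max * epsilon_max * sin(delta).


E_loss = pi * sigma_max * epsilon_max * sin(delta)
delta = 24 deg = 0.4189 rad
sin(delta) = 0.4067
E_loss = pi * 414360.0000 * 0.0258 * 0.4067
E_loss = 13660.3147


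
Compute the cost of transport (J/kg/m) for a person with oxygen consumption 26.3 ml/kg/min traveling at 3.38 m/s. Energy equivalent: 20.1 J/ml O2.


Power per kg = VO2 * 20.1 / 60
Power per kg = 26.3 * 20.1 / 60 = 8.8105 W/kg
Cost = power_per_kg / speed
Cost = 8.8105 / 3.38
Cost = 2.6067


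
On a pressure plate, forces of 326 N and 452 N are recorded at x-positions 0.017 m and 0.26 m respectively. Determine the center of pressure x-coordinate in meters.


COP_x = (F1*x1 + F2*x2) / (F1 + F2)
COP_x = (326*0.017 + 452*0.26) / (326 + 452)
Numerator = 123.0620
Denominator = 778
COP_x = 0.1582


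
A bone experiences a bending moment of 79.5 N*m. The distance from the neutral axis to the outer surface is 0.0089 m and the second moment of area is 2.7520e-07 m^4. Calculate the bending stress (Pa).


sigma = M * c / I
sigma = 79.5 * 0.0089 / 2.7520e-07
M * c = 0.7076
sigma = 2.5710e+06


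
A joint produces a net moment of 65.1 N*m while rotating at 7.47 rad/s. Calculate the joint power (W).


P = M * omega
P = 65.1 * 7.47
P = 486.2970


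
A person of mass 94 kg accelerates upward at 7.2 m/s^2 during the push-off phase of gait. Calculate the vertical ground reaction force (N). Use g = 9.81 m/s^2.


GRF = m * (g + a)
GRF = 94 * (9.81 + 7.2)
GRF = 94 * 17.0100
GRF = 1598.9400


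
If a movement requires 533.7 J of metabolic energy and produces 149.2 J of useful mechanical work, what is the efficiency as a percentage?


eta = (W_mech / E_meta) * 100
eta = (149.2 / 533.7) * 100
ratio = 0.2796
eta = 27.9558


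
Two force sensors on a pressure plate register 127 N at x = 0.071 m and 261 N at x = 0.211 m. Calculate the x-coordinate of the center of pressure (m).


COP_x = (F1*x1 + F2*x2) / (F1 + F2)
COP_x = (127*0.071 + 261*0.211) / (127 + 261)
Numerator = 64.0880
Denominator = 388
COP_x = 0.1652


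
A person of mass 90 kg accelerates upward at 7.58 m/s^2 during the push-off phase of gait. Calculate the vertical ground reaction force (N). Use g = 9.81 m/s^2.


GRF = m * (g + a)
GRF = 90 * (9.81 + 7.58)
GRF = 90 * 17.3900
GRF = 1565.1000


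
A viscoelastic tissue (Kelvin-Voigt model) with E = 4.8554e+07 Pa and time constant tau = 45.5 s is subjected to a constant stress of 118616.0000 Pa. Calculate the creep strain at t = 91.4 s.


epsilon(t) = (sigma/E) * (1 - exp(-t/tau))
sigma/E = 118616.0000 / 4.8554e+07 = 0.0024
exp(-t/tau) = exp(-91.4 / 45.5) = 0.1342
epsilon = 0.0024 * (1 - 0.1342)
epsilon = 0.0021


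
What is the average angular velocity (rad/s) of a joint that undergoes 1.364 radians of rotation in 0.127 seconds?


omega = delta_theta / delta_t
omega = 1.364 / 0.127
omega = 10.7402


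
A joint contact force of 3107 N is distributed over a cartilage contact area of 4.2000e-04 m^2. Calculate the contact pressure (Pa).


P = F / A
P = 3107 / 4.2000e-04
P = 7.3976e+06


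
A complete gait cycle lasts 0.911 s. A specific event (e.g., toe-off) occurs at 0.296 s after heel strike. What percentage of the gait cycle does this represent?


pct = (event_time / cycle_time) * 100
pct = (0.296 / 0.911) * 100
ratio = 0.3249
pct = 32.4918
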